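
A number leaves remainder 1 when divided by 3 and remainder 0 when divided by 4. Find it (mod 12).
M = 3 × 4 = 12. M₁ = 4, y₁ ≡ 1 (mod 3). M₂ = 3, y₂ ≡ 3 (mod 4). m = 1×4×1 + 0×3×3 ≡ 4 (mod 12)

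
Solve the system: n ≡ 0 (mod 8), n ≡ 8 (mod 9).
M = 8 × 9 = 72. M₁ = 9, y₁ ≡ 1 (mod 8). M₂ = 8, y₂ ≡ 8 (mod 9). n = 0×9×1 + 8×8×8 ≡ 8 (mod 72)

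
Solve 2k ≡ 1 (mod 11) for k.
6

Using Extended Euclidean Algorithm:
gcd(2, 11) = 1
Bezout coefficients: 2 × -5 + 11 × 1 = 1
So 2 × -5 ≡ 1 (mod 11)
The inverse is -5 mod 11 = 6
Verification: 2 × 6 = 12 = 1 × 11 + 1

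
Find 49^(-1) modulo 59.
53

Using Extended Euclidean Algorithm:
gcd(49, 59) = 1
Bezout coefficients: 49 × -6 + 59 × 5 = 1
So 49 × -6 ≡ 1 (mod 59)
The inverse is -6 mod 59 = 53
Verification: 49 × 53 = 2597 = 44 × 59 + 1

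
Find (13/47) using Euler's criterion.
(13/47) = 13^{23} mod 47 = -1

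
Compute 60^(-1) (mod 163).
60^(-1) ≡ 144 (mod 163). Verification: 60 × 144 = 8640 ≡ 1 (mod 163)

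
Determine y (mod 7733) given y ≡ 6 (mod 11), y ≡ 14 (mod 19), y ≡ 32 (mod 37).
7728

Using the Chinese Remainder Theorem:
M = product of moduli = 7733
For equation 1: M_1 = 703, 703 ≡ 10 (mod 11), inverse of 703 mod 11 is 10 (check: 10 × 10 = 100 ≡ 1 (mod 11))
For equation 2: M_2 = 407, 407 ≡ 8 (mod 19), inverse of 407 mod 19 is 12 (check: 8 × 12 = 96 ≡ 1 (mod 19))
For equation 3: M_3 = 209, 209 ≡ 24 (mod 37), inverse of 209 mod 37 is 17 (check: 24 × 17 = 408 ≡ 1 (mod 37))
Combine: y ≡ Σ r_i×M_i×(M_i⁻¹ mod m_i) = 6×703×10 + 14×407×12 + 32×209×17 = 42180 + 68376 + 113696 = 224252
224252 mod 7733 = 7728
y ≡ 7728 (mod 7733)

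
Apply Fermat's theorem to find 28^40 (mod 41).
By Fermat's Little Theorem, 28^{40} ≡ 1 (mod 41) since 41 is prime and gcd(28, 41) = 1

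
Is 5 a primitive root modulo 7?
p - 1 = 6 has prime divisors 2, 3. Check 5^(6/q) mod 7 for each: 5^(6/2) = 5^3 ≡ 6, 5^(6/3) = 5^2 ≡ 4 (mod 7). None of these is 1, so 5 has order 6 = φ(7), so it is a primitive root mod 7.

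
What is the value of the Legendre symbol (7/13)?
(7/13) = 7^{6} mod 13 = -1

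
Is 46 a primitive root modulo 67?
p - 1 = 66 has prime divisors 2, 3, 11. Check 46^(66/q) mod 67 for each: 46^(66/2) = 46^33 ≡ 66, 46^(66/3) = 46^22 ≡ 29, 46^(66/11) = 46^6 ≡ 24 (mod 67). None of these is 1, so 46 has order 66 = φ(67), so it is a primitive root mod 67.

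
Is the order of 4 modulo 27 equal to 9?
Yes, ord_27(4) = 9.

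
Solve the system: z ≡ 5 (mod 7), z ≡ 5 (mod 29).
M = 7 × 29 = 203. M₁ = 29, y₁ ≡ 1 (mod 7). M₂ = 7, y₂ ≡ 25 (mod 29). z = 5×29×1 + 5×7×25 ≡ 5 (mod 203)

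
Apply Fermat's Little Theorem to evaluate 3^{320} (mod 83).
21

By Fermat's Little Theorem, a^(p-1) ≡ 1 (mod p) for prime p and gcd(a, p) = 1
Here p = 83, so 3^82 ≡ 1 (mod 83)
We can reduce the exponent: 320 mod 82 = 74
So 3^320 ≡ 3^74 (mod 83)
Computing: 3^74 mod 83 = 21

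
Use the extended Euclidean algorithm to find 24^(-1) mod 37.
Extended GCD: 24(17) + 37(-11) = 1. So 24^(-1) ≡ 17 ≡ 17 (mod 37). Verify: 24 × 17 = 408 ≡ 1 (mod 37)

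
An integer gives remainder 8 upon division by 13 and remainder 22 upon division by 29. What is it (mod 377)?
M = 13 × 29 = 377. M₁ = 29, y₁ ≡ 9 (mod 13). M₂ = 13, y₂ ≡ 9 (mod 29). y = 8×29×9 + 22×13×9 ≡ 138 (mod 377). The smallest positive such number is 138.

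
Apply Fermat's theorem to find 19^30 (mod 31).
By Fermat's Little Theorem, 19^{30} ≡ 1 (mod 31) since 31 is prime and gcd(19, 31) = 1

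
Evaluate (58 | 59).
(58/59) = 58^{29} mod 59 = -1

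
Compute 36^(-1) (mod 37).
36^(-1) ≡ 36 (mod 37). Verification: 36 × 36 = 1296 ≡ 1 (mod 37)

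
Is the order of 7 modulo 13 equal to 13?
No, the actual order is 12, not 13.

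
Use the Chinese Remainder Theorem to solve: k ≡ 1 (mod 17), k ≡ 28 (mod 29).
86

Using the Chinese Remainder Theorem:
M = product of moduli = 493
For equation 1: M_1 = 29, 29 ≡ 12 (mod 17), inverse of 29 mod 17 is 10 (check: 12 × 10 = 120 ≡ 1 (mod 17))
For equation 2: M_2 = 17, 17 ≡ 17 (mod 29), inverse of 17 mod 29 is 12 (check: 17 × 12 = 204 ≡ 1 (mod 29))
Combine: k ≡ Σ r_i×M_i×(M_i⁻¹ mod m_i) = 1×29×10 + 28×17×12 = 290 + 5712 = 6002
6002 mod 493 = 86
k ≡ 86 (mod 493)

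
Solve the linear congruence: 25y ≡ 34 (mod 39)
31

Since gcd(25, 39) = 1 divides 34, a solution exists.
Multiply both sides by the inverse of 25 mod 39:
  25^(-1) mod 39 = 25
  x ≡ 25 × 34 ≡ 850 ≡ 31 (mod 39)
Verification: 25 × 31 = 775 = 19 × 39 + 34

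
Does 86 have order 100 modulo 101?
p - 1 = 100 has prime divisors 2, 5. Check 86^(100/q) mod 101 for each: 86^(100/2) = 86^50 ≡ 100, 86^(100/5) = 86^20 ≡ 87 (mod 101). None of these is 1, so 86 has order 100 = φ(101), so it is a primitive root mod 101.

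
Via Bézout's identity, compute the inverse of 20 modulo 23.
Extended GCD: 20(-8) + 23(7) = 1. So 20^(-1) ≡ 15 ≡ 15 (mod 23). Verify: 20 × 15 = 300 ≡ 1 (mod 23)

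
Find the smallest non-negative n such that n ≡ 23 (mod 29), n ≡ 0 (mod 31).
806

Using the Chinese Remainder Theorem:
M = product of moduli = 899
For equation 1: M_1 = 31, 31 ≡ 2 (mod 29), inverse of 31 mod 29 is 15 (check: 2 × 15 = 30 ≡ 1 (mod 29))
For equation 2: M_2 = 29, 29 ≡ 29 (mod 31), inverse of 29 mod 31 is 15 (check: 29 × 15 = 435 ≡ 1 (mod 31))
Combine: n ≡ Σ r_i×M_i×(M_i⁻¹ mod m_i) = 23×31×15 + 0×29×15 = 10695 + 0 = 10695
10695 mod 899 = 806
n ≡ 806 (mod 899)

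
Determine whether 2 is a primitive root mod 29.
p - 1 = 28 has prime divisors 2, 7. Check 2^(28/q) mod 29 for each: 2^(28/2) = 2^14 ≡ 28, 2^(28/7) = 2^4 ≡ 16 (mod 29). None of these is 1, so 2 has order 28 = φ(29), so it is a primitive root mod 29.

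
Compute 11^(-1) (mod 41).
11^(-1) ≡ 15 (mod 41). Verification: 11 × 15 = 165 ≡ 1 (mod 41)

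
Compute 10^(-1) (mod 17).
10^(-1) ≡ 12 (mod 17). Verification: 10 × 12 = 120 ≡ 1 (mod 17)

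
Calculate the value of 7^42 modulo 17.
Using Fermat: 7^{16} ≡ 1 (mod 17). 42 ≡ 10 (mod 16). So 7^{42} ≡ 7^{10} ≡ 2 (mod 17)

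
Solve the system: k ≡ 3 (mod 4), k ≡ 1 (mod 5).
M = 4 × 5 = 20. M₁ = 5, y₁ ≡ 1 (mod 4). M₂ = 4, y₂ ≡ 4 (mod 5). k = 3×5×1 + 1×4×4 ≡ 11 (mod 20)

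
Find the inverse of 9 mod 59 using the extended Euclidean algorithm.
Extended GCD: 9(-13) + 59(2) = 1. So 9^(-1) ≡ 46 ≡ 46 (mod 59). Verify: 9 × 46 = 414 ≡ 1 (mod 59)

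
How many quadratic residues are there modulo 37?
For prime 37, there are (p-1)/2 = (37-1)/2 = 18 quadratic residues (excluding 0).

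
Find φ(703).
648

Prime factorization: 703 = 19 × 37
Using the formula φ(n) = n × Π(1 - 1/p) for each prime factor p:
φ(703) = 703 × (1 - 1/19) × (1 - 1/37)
φ(703) = 648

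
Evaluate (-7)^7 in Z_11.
(-7) ≡ 4 (mod 11). 7 = 4 + 2 + 1 (binary 111). Repeated squaring mod 11: 4^1 ≡ 4; 4^2 ≡ 4² = 16 ≡ 5; 4^4 ≡ 5² = 25 ≡ 3. Multiply: (-7)^7 ≡ 4^4 × 4^2 × 4^1 ≡ 3 × 5 × 4 (mod 11): 3 × 5 = 15 ≡ 4; 4 × 4 = 16 ≡ 5. So (-7)^7 ≡ 5 (mod 11).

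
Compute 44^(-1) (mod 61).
43

Using Extended Euclidean Algorithm:
gcd(44, 61) = 1
Bezout coefficients: 44 × -18 + 61 × 13 = 1
So 44 × -18 ≡ 1 (mod 61)
The inverse is -18 mod 61 = 43
Verification: 44 × 43 = 1892 = 31 × 61 + 1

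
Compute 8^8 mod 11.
8 = 8 (binary 1000). Repeated squaring mod 11: 8^1 ≡ 8; 8^2 ≡ 8² = 64 ≡ 9; 8^4 ≡ 9² = 81 ≡ 4; 8^8 ≡ 4² = 16 ≡ 5. So 8^8 ≡ 5 (mod 11).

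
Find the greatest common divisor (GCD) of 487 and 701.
1

Using the Euclidean algorithm:
487 = 0 × 701 + 487
701 = 1 × 487 + 214
487 = 2 × 214 + 59
214 = 3 × 59 + 37
59 = 1 × 37 + 22
37 = 1 × 22 + 15
22 = 1 × 15 + 7
15 = 2 × 7 + 1
7 = 7 × 1 + 0

GCD(487, 701) = 1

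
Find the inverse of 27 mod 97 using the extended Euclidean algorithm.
Extended GCD: 27(18) + 97(-5) = 1. So 27^(-1) ≡ 18 ≡ 18 (mod 97). Verify: 27 × 18 = 486 ≡ 1 (mod 97)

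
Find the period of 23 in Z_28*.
Powers of 23 mod 28: 23^1≡23, 23^2≡25, 23^3≡15, 23^4≡9, 23^5≡11, 23^6≡1. Order = 6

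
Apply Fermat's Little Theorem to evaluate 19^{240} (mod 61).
1

By Fermat's Little Theorem, a^(p-1) ≡ 1 (mod p) for prime p and gcd(a, p) = 1
Here p = 61, so 19^60 ≡ 1 (mod 61)
We can reduce the exponent: 240 mod 60 = 0
So 19^240 ≡ 19^0 (mod 61)
Computing: 19^0 mod 61 = 1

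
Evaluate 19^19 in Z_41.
Using repeated squaring. 19 = 16 + 2 + 1 (binary 10011). Repeated squaring mod 41: 19^1 ≡ 19; 19^2 ≡ 19² = 361 ≡ 33; 19^4 ≡ 33² = 1089 ≡ 23; 19^8 ≡ 23² = 529 ≡ 37; 19^16 ≡ 37² = 1369 ≡ 16. Multiply: 19^19 = 19^16 × 19^2 × 19^1 ≡ 16 × 33 × 19 (mod 41): 16 × 33 = 528 ≡ 36; 36 × 19 = 684 ≡ 28. So 19^19 ≡ 28 (mod 41).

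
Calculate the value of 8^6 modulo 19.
6 = 4 + 2 (binary 110). Repeated squaring mod 19: 8^1 ≡ 8; 8^2 ≡ 8² = 64 ≡ 7; 8^4 ≡ 7² = 49 ≡ 11. Multiply: 8^6 = 8^4 × 8^2 ≡ 11 × 7 (mod 19): 11 × 7 = 77 ≡ 1. So 8^6 ≡ 1 (mod 19).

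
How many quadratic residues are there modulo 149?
For prime 149, there are (p-1)/2 = (149-1)/2 = 74 quadratic residues (excluding 0).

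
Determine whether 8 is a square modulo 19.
By Euler's criterion: 8^{9} ≡ 18 (mod 19). Since this equals -1 (≡ 18), 8 is not a QR.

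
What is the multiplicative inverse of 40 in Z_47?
40^(-1) ≡ 20 (mod 47). Verification: 40 × 20 = 800 ≡ 1 (mod 47)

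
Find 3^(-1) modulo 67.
45

Using Extended Euclidean Algorithm:
gcd(3, 67) = 1
Bezout coefficients: 3 × -22 + 67 × 1 = 1
So 3 × -22 ≡ 1 (mod 67)
The inverse is -22 mod 67 = 45
Verification: 3 × 45 = 135 = 2 × 67 + 1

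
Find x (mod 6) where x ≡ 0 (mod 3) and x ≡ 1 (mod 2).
M = 3 × 2 = 6. M₁ = 2, y₁ ≡ 2 (mod 3). M₂ = 3, y₂ ≡ 1 (mod 2). x = 0×2×2 + 1×3×1 ≡ 3 (mod 6)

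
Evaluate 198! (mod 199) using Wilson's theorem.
By Wilson's theorem, (198)! ≡ -1 ≡ 198 (mod 199)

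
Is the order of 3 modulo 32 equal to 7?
No, the actual order is 8, not 7.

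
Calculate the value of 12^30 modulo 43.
Using repeated squaring. 30 = 16 + 8 + 4 + 2 (binary 11110). Repeated squaring mod 43: 12^1 ≡ 12; 12^2 ≡ 12² = 144 ≡ 15; 12^4 ≡ 15² = 225 ≡ 10; 12^8 ≡ 10² = 100 ≡ 14; 12^16 ≡ 14² = 196 ≡ 24. Multiply: 12^30 = 12^16 × 12^8 × 12^4 × 12^2 ≡ 24 × 14 × 10 × 15 (mod 43): 24 × 14 = 336 ≡ 35; 35 × 10 = 350 ≡ 6; 6 × 15 = 90 ≡ 4. So 12^30 ≡ 4 (mod 43).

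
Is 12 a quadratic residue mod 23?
By Euler's criterion: 12^{11} ≡ 1 (mod 23). Since this equals 1, 12 is a QR.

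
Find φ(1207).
1120

Prime factorization: 1207 = 17 × 71
Using the formula φ(n) = n × Π(1 - 1/p) for each prime factor p:
φ(1207) = 1207 × (1 - 1/17) × (1 - 1/71)
φ(1207) = 1120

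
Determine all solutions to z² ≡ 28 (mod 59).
The square roots of 28 mod 59 are 21 and 38. Verify: 21² = 441 ≡ 28 (mod 59)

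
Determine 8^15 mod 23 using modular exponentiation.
Using repeated squaring. 15 = 8 + 4 + 2 + 1 (binary 1111). Repeated squaring mod 23: 8^1 ≡ 8; 8^2 ≡ 8² = 64 ≡ 18; 8^4 ≡ 18² = 324 ≡ 2; 8^8 ≡ 2² = 4 ≡ 4. Multiply: 8^15 = 8^8 × 8^4 × 8^2 × 8^1 ≡ 4 × 2 × 18 × 8 (mod 23): 4 × 2 = 8 ≡ 8; 8 × 18 = 144 ≡ 6; 6 × 8 = 48 ≡ 2. So 8^15 ≡ 2 (mod 23).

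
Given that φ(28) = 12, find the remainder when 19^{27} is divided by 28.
By Euler: 19^{12} ≡ 1 (mod 28) since gcd(19, 28) = 1. 27 = 2×12 + 3. So 19^{27} ≡ 19^{3} ≡ 27 (mod 28)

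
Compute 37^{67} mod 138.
37

Using successive squaring:
Binary expansion of 67: 1000011
Powers of 37 mod 138 (each is the square of the previous):
  37^1 ≡ 37 (mod 138)
  37^2 ≡ 37² = 1369 ≡ 127 (mod 138)
  37^4 ≡ 127² = 16129 ≡ 121 (mod 138)
  37^8 ≡ 121² = 14641 ≡ 13 (mod 138)
  37^16 ≡ 13² = 169 ≡ 31 (mod 138)
  37^32 ≡ 31² = 961 ≡ 133 (mod 138)
  37^64 ≡ 133² = 17689 ≡ 25 (mod 138)
67 = 64 + 2 + 1, so 37^67 = 37^64 × 37^2 × 37^1 ≡ 25 × 127 × 37 (mod 138)
Multiplying step by step:
  25 × 127 = 3175 ≡ 1 (mod 138)
  1 × 37 = 37 ≡ 37 (mod 138)
Result: 37^67 ≡ 37 (mod 138)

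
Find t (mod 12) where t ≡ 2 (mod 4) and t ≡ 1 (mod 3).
M = 4 × 3 = 12. M₁ = 3, y₁ ≡ 3 (mod 4). M₂ = 4, y₂ ≡ 1 (mod 3). t = 2×3×3 + 1×4×1 ≡ 10 (mod 12)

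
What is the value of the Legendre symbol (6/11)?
(6/11) = 6^{5} mod 11 = -1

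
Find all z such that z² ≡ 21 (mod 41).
The square roots of 21 mod 41 are 12 and 29. Verify: 12² = 144 ≡ 21 (mod 41)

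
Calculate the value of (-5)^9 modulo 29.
(-5) ≡ 24 (mod 29). 9 = 8 + 1 (binary 1001). Repeated squaring mod 29: 24^1 ≡ 24; 24^2 ≡ 24² = 576 ≡ 25; 24^4 ≡ 25² = 625 ≡ 16; 24^8 ≡ 16² = 256 ≡ 24. Multiply: (-5)^9 ≡ 24^8 × 24^1 ≡ 24 × 24 (mod 29): 24 × 24 = 576 ≡ 25. So (-5)^9 ≡ 25 (mod 29).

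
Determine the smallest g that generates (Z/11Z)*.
2

A primitive root g modulo p has order p-1 = 10
Prime divisors of 10: [2, 5]
g is a primitive root iff g^(10/q) ≢ 1 (mod 11) for each prime divisor q
Testing small values:
  g = 2: 2^5 ≡ 10, 2^2 ≡ 4 (mod 11) → none is 1, primitive root!
The smallest primitive root is 2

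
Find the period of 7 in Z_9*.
Powers of 7 mod 9: 7^1≡7, 7^2≡4, 7^3≡1. Order = 3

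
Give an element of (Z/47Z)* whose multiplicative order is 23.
2 has order 23 mod 47 since 2^{23} ≡ 1 (mod 47) and no smaller power works.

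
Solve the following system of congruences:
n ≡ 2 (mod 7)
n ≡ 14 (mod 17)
65

Using the Chinese Remainder Theorem:
M = product of moduli = 119
For equation 1: M_1 = 17, 17 ≡ 3 (mod 7), inverse of 17 mod 7 is 5 (check: 3 × 5 = 15 ≡ 1 (mod 7))
For equation 2: M_2 = 7, 7 ≡ 7 (mod 17), inverse of 7 mod 17 is 5 (check: 7 × 5 = 35 ≡ 1 (mod 17))
Combine: n ≡ Σ r_i×M_i×(M_i⁻¹ mod m_i) = 2×17×5 + 14×7×5 = 170 + 490 = 660
660 mod 119 = 65
n ≡ 65 (mod 119)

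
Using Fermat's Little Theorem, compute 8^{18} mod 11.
5

By Fermat's Little Theorem, a^(p-1) ≡ 1 (mod p) for prime p and gcd(a, p) = 1
Here p = 11, so 8^10 ≡ 1 (mod 11)
We can reduce the exponent: 18 mod 10 = 8
So 8^18 ≡ 8^8 (mod 11)
Computing: 8^8 mod 11 = 5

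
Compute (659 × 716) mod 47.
11

(659 × 716) = 471844
471844 mod 47 = 11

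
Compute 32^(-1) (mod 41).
32^(-1) ≡ 9 (mod 41). Verification: 32 × 9 = 288 ≡ 1 (mod 41)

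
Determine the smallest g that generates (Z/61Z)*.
2

A primitive root g modulo p has order p-1 = 60
Prime divisors of 60: [2, 3, 5]
g is a primitive root iff g^(60/q) ≢ 1 (mod 61) for each prime divisor q
Testing small values:
  g = 2: 2^30 ≡ 60, 2^20 ≡ 47, 2^12 ≡ 9 (mod 61) → none is 1, primitive root!
The smallest primitive root is 2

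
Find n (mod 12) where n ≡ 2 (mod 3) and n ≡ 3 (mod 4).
M = 3 × 4 = 12. M₁ = 4, y₁ ≡ 1 (mod 3). M₂ = 3, y₂ ≡ 3 (mod 4). n = 2×4×1 + 3×3×3 ≡ 11 (mod 12)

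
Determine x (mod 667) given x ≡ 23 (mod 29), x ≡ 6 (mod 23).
52

Using the Chinese Remainder Theorem:
M = product of moduli = 667
For equation 1: M_1 = 23, 23 ≡ 23 (mod 29), inverse of 23 mod 29 is 24 (check: 23 × 24 = 552 ≡ 1 (mod 29))
For equation 2: M_2 = 29, 29 ≡ 6 (mod 23), inverse of 29 mod 23 is 4 (check: 6 × 4 = 24 ≡ 1 (mod 23))
Combine: x ≡ Σ r_i×M_i×(M_i⁻¹ mod m_i) = 23×23×24 + 6×29×4 = 12696 + 696 = 13392
13392 mod 667 = 52
x ≡ 52 (mod 667)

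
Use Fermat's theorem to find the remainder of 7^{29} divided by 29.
7

By Fermat's Little Theorem, a^(p-1) ≡ 1 (mod p) for prime p and gcd(a, p) = 1
Here p = 29, so 7^28 ≡ 1 (mod 29)
We can reduce the exponent: 29 mod 28 = 1
So 7^29 ≡ 7^1 (mod 29)
Computing: 7^1 mod 29 = 7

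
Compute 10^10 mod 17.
10 = 8 + 2 (binary 1010). Repeated squaring mod 17: 10^1 ≡ 10; 10^2 ≡ 10² = 100 ≡ 15; 10^4 ≡ 15² = 225 ≡ 4; 10^8 ≡ 4² = 16 ≡ 16. Multiply: 10^10 = 10^8 × 10^2 ≡ 16 × 15 (mod 17): 16 × 15 = 240 ≡ 2. So 10^10 ≡ 2 (mod 17).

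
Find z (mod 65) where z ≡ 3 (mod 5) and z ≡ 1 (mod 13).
M = 5 × 13 = 65. M₁ = 13, y₁ ≡ 2 (mod 5). M₂ = 5, y₂ ≡ 8 (mod 13). z = 3×13×2 + 1×5×8 ≡ 53 (mod 65)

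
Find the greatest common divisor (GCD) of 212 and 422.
2

Using the Euclidean algorithm:
212 = 0 × 422 + 212
422 = 1 × 212 + 210
212 = 1 × 210 + 2
210 = 105 × 2 + 0

GCD(212, 422) = 2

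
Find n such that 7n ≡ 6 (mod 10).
8

Since gcd(7, 10) = 1 divides 6, a solution exists.
Multiply both sides by the inverse of 7 mod 10:
  7^(-1) mod 10 = 3
  x ≡ 3 × 6 ≡ 18 ≡ 8 (mod 10)
Verification: 7 × 8 = 56 = 5 × 10 + 6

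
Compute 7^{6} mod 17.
9

Using successive squaring:
Binary expansion of 6: 110
Powers of 7 mod 17 (each is the square of the previous):
  7^1 ≡ 7 (mod 17)
  7^2 ≡ 7² = 49 ≡ 15 (mod 17)
  7^4 ≡ 15² = 225 ≡ 4 (mod 17)
6 = 4 + 2, so 7^6 = 7^4 × 7^2 ≡ 4 × 15 (mod 17)
Multiplying step by step:
  4 × 15 = 60 ≡ 9 (mod 17)
Result: 7^6 ≡ 9 (mod 17)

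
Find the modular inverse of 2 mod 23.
2^(-1) ≡ 12 (mod 23). Verification: 2 × 12 = 24 ≡ 1 (mod 23)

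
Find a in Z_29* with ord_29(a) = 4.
12 has order 4 mod 29 since 12^{4} ≡ 1 (mod 29) and no smaller power works.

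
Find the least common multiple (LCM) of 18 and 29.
522

First find GCD(18, 29) using the Euclidean algorithm:
18 = 0 × 29 + 18
29 = 1 × 18 + 11
18 = 1 × 11 + 7
11 = 1 × 7 + 4
7 = 1 × 4 + 3
4 = 1 × 3 + 1
3 = 3 × 1 + 0
GCD(18, 29) = 1

LCM formula: LCM(a, b) = (a × b) / GCD(a, b)
LCM(18, 29) = (18 × 29) / 1
LCM(18, 29) = 522 / 1
LCM(18, 29) = 522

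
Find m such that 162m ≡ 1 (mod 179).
162^(-1) ≡ 21 (mod 179). Verification: 162 × 21 = 3402 ≡ 1 (mod 179)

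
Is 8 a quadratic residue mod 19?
By Euler's criterion: 8^{9} ≡ 18 (mod 19). Since this equals -1 (≡ 18), 8 is not a QR.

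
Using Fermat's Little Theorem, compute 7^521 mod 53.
By Fermat: 7^{52} ≡ 1 (mod 53). 521 ≡ 1 (mod 52). So 7^{521} ≡ 7^{1} ≡ 7 (mod 53)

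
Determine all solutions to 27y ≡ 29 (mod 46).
13

Since gcd(27, 46) = 1 divides 29, a solution exists.
Multiply both sides by the inverse of 27 mod 46:
  27^(-1) mod 46 = 29
  x ≡ 29 × 29 ≡ 841 ≡ 13 (mod 46)
Verification: 27 × 13 = 351 = 7 × 46 + 29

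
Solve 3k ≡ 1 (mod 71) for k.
24

Using Extended Euclidean Algorithm:
gcd(3, 71) = 1
Bezout coefficients: 3 × 24 + 71 × -1 = 1
So 3 × 24 ≡ 1 (mod 71)
The inverse is 24 mod 71 = 24
Verification: 3 × 24 = 72 = 1 × 71 + 1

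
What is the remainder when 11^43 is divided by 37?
Using Fermat: 11^{36} ≡ 1 (mod 37). 43 ≡ 7 (mod 36). So 11^{43} ≡ 11^{7} ≡ 11 (mod 37)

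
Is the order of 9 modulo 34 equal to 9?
No, the actual order is 8, not 9.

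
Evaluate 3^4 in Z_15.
4 = 4 (binary 100). Repeated squaring mod 15: 3^1 ≡ 3; 3^2 ≡ 3² = 9 ≡ 9; 3^4 ≡ 9² = 81 ≡ 6. So 3^4 ≡ 6 (mod 15).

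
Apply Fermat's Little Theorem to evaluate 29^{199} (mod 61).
32

By Fermat's Little Theorem, a^(p-1) ≡ 1 (mod p) for prime p and gcd(a, p) = 1
Here p = 61, so 29^60 ≡ 1 (mod 61)
We can reduce the exponent: 199 mod 60 = 19
So 29^199 ≡ 29^19 (mod 61)
Computing: 29^19 mod 61 = 32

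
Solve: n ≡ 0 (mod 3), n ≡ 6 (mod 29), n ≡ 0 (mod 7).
M = 3 × 29 × 7 = 609. M₁ = 203, y₁ ≡ 2 (mod 3). M₂ = 21, y₂ ≡ 18 (mod 29). M₃ = 87, y₃ ≡ 5 (mod 7). n = 0×203×2 + 6×21×18 + 0×87×5 ≡ 441 (mod 609)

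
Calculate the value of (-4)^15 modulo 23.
Using repeated squaring. (-4) ≡ 19 (mod 23). 15 = 8 + 4 + 2 + 1 (binary 1111). Repeated squaring mod 23: 19^1 ≡ 19; 19^2 ≡ 19² = 361 ≡ 16; 19^4 ≡ 16² = 256 ≡ 3; 19^8 ≡ 3² = 9 ≡ 9. Multiply: (-4)^15 ≡ 19^8 × 19^4 × 19^2 × 19^1 ≡ 9 × 3 × 16 × 19 (mod 23): 9 × 3 = 27 ≡ 4; 4 × 16 = 64 ≡ 18; 18 × 19 = 342 ≡ 20. So (-4)^15 ≡ 20 (mod 23).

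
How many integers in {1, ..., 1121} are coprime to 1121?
1044

Prime factorization: 1121 = 19 × 59
Using the formula φ(n) = n × Π(1 - 1/p) for each prime factor p:
φ(1121) = 1121 × (1 - 1/19) × (1 - 1/59)
φ(1121) = 1044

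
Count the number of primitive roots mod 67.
Number of primitive roots mod 67 = φ(66) = 20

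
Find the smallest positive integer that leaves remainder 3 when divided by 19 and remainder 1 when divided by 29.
M = 19 × 29 = 551. M₁ = 29, y₁ ≡ 2 (mod 19). M₂ = 19, y₂ ≡ 26 (mod 29). n = 3×29×2 + 1×19×26 ≡ 117 (mod 551). The smallest positive such number is 117.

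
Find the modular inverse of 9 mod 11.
9^(-1) ≡ 5 (mod 11). Verification: 9 × 5 = 45 ≡ 1 (mod 11)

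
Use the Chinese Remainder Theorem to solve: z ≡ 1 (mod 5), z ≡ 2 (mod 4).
M = 5 × 4 = 20. M₁ = 4, y₁ ≡ 4 (mod 5). M₂ = 5, y₂ ≡ 1 (mod 4). z = 1×4×4 + 2×5×1 ≡ 6 (mod 20)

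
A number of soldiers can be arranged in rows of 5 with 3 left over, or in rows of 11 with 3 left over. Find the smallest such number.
M = 5 × 11 = 55. M₁ = 11, y₁ ≡ 1 (mod 5). M₂ = 5, y₂ ≡ 9 (mod 11). r = 3×11×1 + 3×5×9 ≡ 3 (mod 55). The smallest positive such number is 3.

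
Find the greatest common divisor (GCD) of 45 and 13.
1

Using the Euclidean algorithm:
45 = 3 × 13 + 6
13 = 2 × 6 + 1
6 = 6 × 1 + 0

GCD(45, 13) = 1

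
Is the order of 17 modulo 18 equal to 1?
No, the actual order is 2, not 1.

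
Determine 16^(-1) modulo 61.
16^(-1) ≡ 42 (mod 61). Verification: 16 × 42 = 672 ≡ 1 (mod 61)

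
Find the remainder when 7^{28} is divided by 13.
By Fermat: 7^{12} ≡ 1 (mod 13). 28 = 2×12 + 4. So 7^{28} ≡ 7^{4} ≡ 9 (mod 13)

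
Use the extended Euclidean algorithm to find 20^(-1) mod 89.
Extended GCD: 20(-40) + 89(9) = 1. So 20^(-1) ≡ 49 ≡ 49 (mod 89). Verify: 20 × 49 = 980 ≡ 1 (mod 89)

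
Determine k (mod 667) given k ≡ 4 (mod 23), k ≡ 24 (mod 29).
372

Using the Chinese Remainder Theorem:
M = product of moduli = 667
For equation 1: M_1 = 29, 29 ≡ 6 (mod 23), inverse of 29 mod 23 is 4 (check: 6 × 4 = 24 ≡ 1 (mod 23))
For equation 2: M_2 = 23, 23 ≡ 23 (mod 29), inverse of 23 mod 29 is 24 (check: 23 × 24 = 552 ≡ 1 (mod 29))
Combine: k ≡ Σ r_i×M_i×(M_i⁻¹ mod m_i) = 4×29×4 + 24×23×24 = 464 + 13248 = 13712
13712 mod 667 = 372
k ≡ 372 (mod 667)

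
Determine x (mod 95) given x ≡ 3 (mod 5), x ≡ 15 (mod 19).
53

Using the Chinese Remainder Theorem:
M = product of moduli = 95
For equation 1: M_1 = 19, 19 ≡ 4 (mod 5), inverse of 19 mod 5 is 4 (check: 4 × 4 = 16 ≡ 1 (mod 5))
For equation 2: M_2 = 5, 5 ≡ 5 (mod 19), inverse of 5 mod 19 is 4 (check: 5 × 4 = 20 ≡ 1 (mod 19))
Combine: x ≡ Σ r_i×M_i×(M_i⁻¹ mod m_i) = 3×19×4 + 15×5×4 = 228 + 300 = 528
528 mod 95 = 53
x ≡ 53 (mod 95)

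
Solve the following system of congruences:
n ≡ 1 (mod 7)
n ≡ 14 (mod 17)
99

Using the Chinese Remainder Theorem:
M = product of moduli = 119
For equation 1: M_1 = 17, 17 ≡ 3 (mod 7), inverse of 17 mod 7 is 5 (check: 3 × 5 = 15 ≡ 1 (mod 7))
For equation 2: M_2 = 7, 7 ≡ 7 (mod 17), inverse of 7 mod 17 is 5 (check: 7 × 5 = 35 ≡ 1 (mod 17))
Combine: n ≡ Σ r_i×M_i×(M_i⁻¹ mod m_i) = 1×17×5 + 14×7×5 = 85 + 490 = 575
575 mod 119 = 99
n ≡ 99 (mod 119)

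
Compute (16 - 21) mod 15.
10

(16 - 21) = -5
-5 mod 15 = 10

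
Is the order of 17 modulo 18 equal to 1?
No, the actual order is 2, not 1.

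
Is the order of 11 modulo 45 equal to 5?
No, the actual order is 6, not 5.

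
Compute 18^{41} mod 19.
18

Using successive squaring:
Binary expansion of 41: 101001
Powers of 18 mod 19 (each is the square of the previous):
  18^1 ≡ 18 (mod 19)
  18^2 ≡ 18² = 324 ≡ 1 (mod 19)
  18^4 ≡ 1² = 1 ≡ 1 (mod 19)
  18^8 ≡ 1² = 1 ≡ 1 (mod 19)
  18^16 ≡ 1² = 1 ≡ 1 (mod 19)
  18^32 ≡ 1² = 1 ≡ 1 (mod 19)
41 = 32 + 8 + 1, so 18^41 = 18^32 × 18^8 × 18^1 ≡ 1 × 1 × 18 (mod 19)
Multiplying step by step:
  1 × 1 = 1 ≡ 1 (mod 19)
  1 × 18 = 18 ≡ 18 (mod 19)
Result: 18^41 ≡ 18 (mod 19)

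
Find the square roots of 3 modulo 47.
The square roots of 3 mod 47 are 12 and 35. Verify: 12² = 144 ≡ 3 (mod 47)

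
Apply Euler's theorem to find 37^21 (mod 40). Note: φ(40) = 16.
By Euler: 37^{16} ≡ 1 (mod 40) since gcd(37, 40) = 1. 21 = 1×16 + 5. So 37^{21} ≡ 37^{5} ≡ 37 (mod 40)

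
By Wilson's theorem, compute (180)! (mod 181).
By Wilson's theorem, (180)! ≡ -1 ≡ 180 (mod 181)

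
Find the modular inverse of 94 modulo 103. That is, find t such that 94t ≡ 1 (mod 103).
80

Using Extended Euclidean Algorithm:
gcd(94, 103) = 1
Bezout coefficients: 94 × -23 + 103 × 21 = 1
So 94 × -23 ≡ 1 (mod 103)
The inverse is -23 mod 103 = 80
Verification: 94 × 80 = 7520 = 73 × 103 + 1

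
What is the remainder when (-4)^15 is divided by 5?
Using Fermat: (-4)^{4} ≡ 1 (mod 5). 15 ≡ 3 (mod 4). So (-4)^{15} ≡ (-4)^{3} ≡ 1 (mod 5)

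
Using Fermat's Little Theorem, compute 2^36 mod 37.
By Fermat's Little Theorem, 2^{36} ≡ 1 (mod 37) since 37 is prime and gcd(2, 37) = 1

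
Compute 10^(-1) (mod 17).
10^(-1) ≡ 12 (mod 17). Verification: 10 × 12 = 120 ≡ 1 (mod 17)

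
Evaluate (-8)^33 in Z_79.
Using repeated squaring. (-8) ≡ 71 (mod 79). 33 = 32 + 1 (binary 100001). Repeated squaring mod 79: 71^1 ≡ 71; 71^2 ≡ 71² = 5041 ≡ 64; 71^4 ≡ 64² = 4096 ≡ 67; 71^8 ≡ 67² = 4489 ≡ 65; 71^16 ≡ 65² = 4225 ≡ 38; 71^32 ≡ 38² = 1444 ≡ 22. Multiply: (-8)^33 ≡ 71^32 × 71^1 ≡ 22 × 71 (mod 79): 22 × 71 = 1562 ≡ 61. So (-8)^33 ≡ 61 (mod 79).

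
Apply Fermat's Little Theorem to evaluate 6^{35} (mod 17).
12

By Fermat's Little Theorem, a^(p-1) ≡ 1 (mod p) for prime p and gcd(a, p) = 1
Here p = 17, so 6^16 ≡ 1 (mod 17)
We can reduce the exponent: 35 mod 16 = 3
So 6^35 ≡ 6^3 (mod 17)
Computing: 6^3 mod 17 = 12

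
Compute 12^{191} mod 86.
28

Using successive squaring:
Binary expansion of 191: 10111111
Powers of 12 mod 86 (each is the square of the previous):
  12^1 ≡ 12 (mod 86)
  12^2 ≡ 12² = 144 ≡ 58 (mod 86)
  12^4 ≡ 58² = 3364 ≡ 10 (mod 86)
  12^8 ≡ 10² = 100 ≡ 14 (mod 86)
  12^16 ≡ 14² = 196 ≡ 24 (mod 86)
  12^32 ≡ 24² = 576 ≡ 60 (mod 86)
  12^64 ≡ 60² = 3600 ≡ 74 (mod 86)
  12^128 ≡ 74² = 5476 ≡ 58 (mod 86)
191 = 128 + 32 + 16 + 8 + 4 + 2 + 1, so 12^191 = 12^128 × 12^32 × 12^16 × 12^8 × 12^4 × 12^2 × 12^1 ≡ 58 × 60 × 24 × 14 × 10 × 58 × 12 (mod 86)
Multiplying step by step:
  58 × 60 = 3480 ≡ 40 (mod 86)
  40 × 24 = 960 ≡ 14 (mod 86)
  14 × 14 = 196 ≡ 24 (mod 86)
  24 × 10 = 240 ≡ 68 (mod 86)
  68 × 58 = 3944 ≡ 74 (mod 86)
  74 × 12 = 888 ≡ 28 (mod 86)
Result: 12^191 ≡ 28 (mod 86)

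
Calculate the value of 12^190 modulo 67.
Using Fermat: 12^{66} ≡ 1 (mod 67). 190 ≡ 58 (mod 66). So 12^{190} ≡ 12^{58} ≡ 4 (mod 67)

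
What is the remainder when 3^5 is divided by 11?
5 = 4 + 1 (binary 101). Repeated squaring mod 11: 3^1 ≡ 3; 3^2 ≡ 3² = 9 ≡ 9; 3^4 ≡ 9² = 81 ≡ 4. Multiply: 3^5 = 3^4 × 3^1 ≡ 4 × 3 (mod 11): 4 × 3 = 12 ≡ 1. So 3^5 ≡ 1 (mod 11).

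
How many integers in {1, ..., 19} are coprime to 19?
18

Prime factorization: 19 = 19
Using the formula φ(n) = n × Π(1 - 1/p) for each prime factor p:
φ(19) = 19 × (1 - 1/19)
φ(19) = 18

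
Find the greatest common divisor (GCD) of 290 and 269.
1

Using the Euclidean algorithm:
290 = 1 × 269 + 21
269 = 12 × 21 + 17
21 = 1 × 17 + 4
17 = 4 × 4 + 1
4 = 4 × 1 + 0

GCD(290, 269) = 1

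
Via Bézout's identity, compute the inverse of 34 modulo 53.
Extended GCD: 34(-14) + 53(9) = 1. So 34^(-1) ≡ 39 ≡ 39 (mod 53). Verify: 34 × 39 = 1326 ≡ 1 (mod 53)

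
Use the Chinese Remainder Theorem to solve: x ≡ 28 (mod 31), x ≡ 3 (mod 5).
28

Using the Chinese Remainder Theorem:
M = product of moduli = 155
For equation 1: M_1 = 5, 5 ≡ 5 (mod 31), inverse of 5 mod 31 is 25 (check: 5 × 25 = 125 ≡ 1 (mod 31))
For equation 2: M_2 = 31, 31 ≡ 1 (mod 5), inverse of 31 mod 5 is 1 (check: 1 × 1 = 1 ≡ 1 (mod 5))
Combine: x ≡ Σ r_i×M_i×(M_i⁻¹ mod m_i) = 28×5×25 + 3×31×1 = 3500 + 93 = 3593
3593 mod 155 = 28
x ≡ 28 (mod 155)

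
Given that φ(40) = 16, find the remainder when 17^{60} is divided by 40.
By Euler: 17^{16} ≡ 1 (mod 40) since gcd(17, 40) = 1. 60 = 3×16 + 12. So 17^{60} ≡ 17^{12} ≡ 1 (mod 40)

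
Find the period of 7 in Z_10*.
Powers of 7 mod 10: 7^1≡7, 7^2≡9, 7^3≡3, 7^4≡1. Order = 4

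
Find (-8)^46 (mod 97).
Using repeated squaring. (-8) ≡ 89 (mod 97). 46 = 32 + 8 + 4 + 2 (binary 101110). Repeated squaring mod 97: 89^1 ≡ 89; 89^2 ≡ 89² = 7921 ≡ 64; 89^4 ≡ 64² = 4096 ≡ 22; 89^8 ≡ 22² = 484 ≡ 96; 89^16 ≡ 96² = 9216 ≡ 1; 89^32 ≡ 1² = 1 ≡ 1. Multiply: (-8)^46 ≡ 89^32 × 89^8 × 89^4 × 89^2 ≡ 1 × 96 × 22 × 64 (mod 97): 1 × 96 = 96 ≡ 96; 96 × 22 = 2112 ≡ 75; 75 × 64 = 4800 ≡ 47. So (-8)^46 ≡ 47 (mod 97).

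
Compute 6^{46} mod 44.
16

Using successive squaring:
Binary expansion of 46: 101110
Powers of 6 mod 44 (each is the square of the previous):
  6^1 ≡ 6 (mod 44)
  6^2 ≡ 6² = 36 ≡ 36 (mod 44)
  6^4 ≡ 36² = 1296 ≡ 20 (mod 44)
  6^8 ≡ 20² = 400 ≡ 4 (mod 44)
  6^16 ≡ 4² = 16 ≡ 16 (mod 44)
  6^32 ≡ 16² = 256 ≡ 36 (mod 44)
46 = 32 + 8 + 4 + 2, so 6^46 = 6^32 × 6^8 × 6^4 × 6^2 ≡ 36 × 4 × 20 × 36 (mod 44)
Multiplying step by step:
  36 × 4 = 144 ≡ 12 (mod 44)
  12 × 20 = 240 ≡ 20 (mod 44)
  20 × 36 = 720 ≡ 16 (mod 44)
Result: 6^46 ≡ 16 (mod 44)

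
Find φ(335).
264

Prime factorization: 335 = 5 × 67
Using the formula φ(n) = n × Π(1 - 1/p) for each prime factor p:
φ(335) = 335 × (1 - 1/5) × (1 - 1/67)
φ(335) = 264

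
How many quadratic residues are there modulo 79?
For prime 79, there are (p-1)/2 = (79-1)/2 = 39 quadratic residues (excluding 0).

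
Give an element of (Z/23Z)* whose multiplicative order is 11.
2 has order 11 mod 23 since 2^{11} ≡ 1 (mod 23) and no smaller power works.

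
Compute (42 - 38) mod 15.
4

(42 - 38) = 4
4 mod 15 = 4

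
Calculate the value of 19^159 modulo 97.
Using Fermat: 19^{96} ≡ 1 (mod 97). 159 ≡ 63 (mod 96). So 19^{159} ≡ 19^{63} ≡ 46 (mod 97)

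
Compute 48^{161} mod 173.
8

Using successive squaring:
Binary expansion of 161: 10100001
Powers of 48 mod 173 (each is the square of the previous):
  48^1 ≡ 48 (mod 173)
  48^2 ≡ 48² = 2304 ≡ 55 (mod 173)
  48^4 ≡ 55² = 3025 ≡ 84 (mod 173)
  48^8 ≡ 84² = 7056 ≡ 136 (mod 173)
  48^16 ≡ 136² = 18496 ≡ 158 (mod 173)
  48^32 ≡ 158² = 24964 ≡ 52 (mod 173)
  48^64 ≡ 52² = 2704 ≡ 109 (mod 173)
  48^128 ≡ 109² = 11881 ≡ 117 (mod 173)
161 = 128 + 32 + 1, so 48^161 = 48^128 × 48^32 × 48^1 ≡ 117 × 52 × 48 (mod 173)
Multiplying step by step:
  117 × 52 = 6084 ≡ 29 (mod 173)
  29 × 48 = 1392 ≡ 8 (mod 173)
Result: 48^161 ≡ 8 (mod 173)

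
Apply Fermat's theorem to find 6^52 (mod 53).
By Fermat's Little Theorem, 6^{52} ≡ 1 (mod 53) since 53 is prime and gcd(6, 53) = 1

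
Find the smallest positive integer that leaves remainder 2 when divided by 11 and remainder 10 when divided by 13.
M = 11 × 13 = 143. M₁ = 13, y₁ ≡ 6 (mod 11). M₂ = 11, y₂ ≡ 6 (mod 13). k = 2×13×6 + 10×11×6 ≡ 101 (mod 143). The smallest positive such number is 101.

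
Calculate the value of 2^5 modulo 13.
5 = 4 + 1 (binary 101). Repeated squaring mod 13: 2^1 ≡ 2; 2^2 ≡ 2² = 4 ≡ 4; 2^4 ≡ 4² = 16 ≡ 3. Multiply: 2^5 = 2^4 × 2^1 ≡ 3 × 2 (mod 13): 3 × 2 = 6 ≡ 6. So 2^5 ≡ 6 (mod 13).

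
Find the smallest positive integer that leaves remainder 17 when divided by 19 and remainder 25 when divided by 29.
M = 19 × 29 = 551. M₁ = 29, y₁ ≡ 2 (mod 19). M₂ = 19, y₂ ≡ 26 (mod 29). m = 17×29×2 + 25×19×26 ≡ 112 (mod 551). The smallest positive such number is 112.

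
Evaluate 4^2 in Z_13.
2 = 2 (binary 10). Repeated squaring mod 13: 4^1 ≡ 4; 4^2 ≡ 4² = 16 ≡ 3. So 4^2 ≡ 3 (mod 13).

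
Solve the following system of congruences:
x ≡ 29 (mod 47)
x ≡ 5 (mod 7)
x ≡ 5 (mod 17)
1909

Using the Chinese Remainder Theorem:
M = product of moduli = 5593
For equation 1: M_1 = 119, 119 ≡ 25 (mod 47), inverse of 119 mod 47 is 32 (check: 25 × 32 = 800 ≡ 1 (mod 47))
For equation 2: M_2 = 799, 799 ≡ 1 (mod 7), inverse of 799 mod 7 is 1 (check: 1 × 1 = 1 ≡ 1 (mod 7))
For equation 3: M_3 = 329, 329 ≡ 6 (mod 17), inverse of 329 mod 17 is 3 (check: 6 × 3 = 18 ≡ 1 (mod 17))
Combine: x ≡ Σ r_i×M_i×(M_i⁻¹ mod m_i) = 29×119×32 + 5×799×1 + 5×329×3 = 110432 + 3995 + 4935 = 119362
119362 mod 5593 = 1909
x ≡ 1909 (mod 5593)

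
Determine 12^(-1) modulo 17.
12^(-1) ≡ 10 (mod 17). Verification: 12 × 10 = 120 ≡ 1 (mod 17)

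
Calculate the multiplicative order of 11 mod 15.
Powers of 11 mod 15: 11^1≡11, 11^2≡1. Order = 2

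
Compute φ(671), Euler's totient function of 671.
600

Prime factorization: 671 = 11 × 61
Using the formula φ(n) = n × Π(1 - 1/p) for each prime factor p:
φ(671) = 671 × (1 - 1/11) × (1 - 1/61)
φ(671) = 600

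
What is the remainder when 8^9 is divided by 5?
8 ≡ 3 (mod 5). 9 = 8 + 1 (binary 1001). Repeated squaring mod 5: 3^1 ≡ 3; 3^2 ≡ 3² = 9 ≡ 4; 3^4 ≡ 4² = 16 ≡ 1; 3^8 ≡ 1² = 1 ≡ 1. Multiply: 8^9 ≡ 3^8 × 3^1 ≡ 1 × 3 (mod 5): 1 × 3 = 3 ≡ 3. So 8^9 ≡ 3 (mod 5).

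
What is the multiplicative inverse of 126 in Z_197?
126^(-1) ≡ 86 (mod 197). Verification: 126 × 86 = 10836 ≡ 1 (mod 197)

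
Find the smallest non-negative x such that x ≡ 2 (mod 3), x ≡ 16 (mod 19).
35

Using the Chinese Remainder Theorem:
M = product of moduli = 57
For equation 1: M_1 = 19, 19 ≡ 1 (mod 3), inverse of 19 mod 3 is 1 (check: 1 × 1 = 1 ≡ 1 (mod 3))
For equation 2: M_2 = 3, 3 ≡ 3 (mod 19), inverse of 3 mod 19 is 13 (check: 3 × 13 = 39 ≡ 1 (mod 19))
Combine: x ≡ Σ r_i×M_i×(M_i⁻¹ mod m_i) = 2×19×1 + 16×3×13 = 38 + 624 = 662
662 mod 57 = 35
x ≡ 35 (mod 57)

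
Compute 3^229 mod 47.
Using Fermat: 3^{46} ≡ 1 (mod 47). 229 ≡ 45 (mod 46). So 3^{229} ≡ 3^{45} ≡ 16 (mod 47)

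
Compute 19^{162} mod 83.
63

Using successive squaring:
Binary expansion of 162: 10100010
Powers of 19 mod 83 (each is the square of the previous):
  19^1 ≡ 19 (mod 83)
  19^2 ≡ 19² = 361 ≡ 29 (mod 83)
  19^4 ≡ 29² = 841 ≡ 11 (mod 83)
  19^8 ≡ 11² = 121 ≡ 38 (mod 83)
  19^16 ≡ 38² = 1444 ≡ 33 (mod 83)
  19^32 ≡ 33² = 1089 ≡ 10 (mod 83)
  19^64 ≡ 10² = 100 ≡ 17 (mod 83)
  19^128 ≡ 17² = 289 ≡ 40 (mod 83)
162 = 128 + 32 + 2, so 19^162 = 19^128 × 19^32 × 19^2 ≡ 40 × 10 × 29 (mod 83)
Multiplying step by step:
  40 × 10 = 400 ≡ 68 (mod 83)
  68 × 29 = 1972 ≡ 63 (mod 83)
Result: 19^162 ≡ 63 (mod 83)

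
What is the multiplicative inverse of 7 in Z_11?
8

Using Extended Euclidean Algorithm:
gcd(7, 11) = 1
Bezout coefficients: 7 × -3 + 11 × 2 = 1
So 7 × -3 ≡ 1 (mod 11)
The inverse is -3 mod 11 = 8
Verification: 7 × 8 = 56 = 5 × 11 + 1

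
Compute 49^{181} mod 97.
11

Using successive squaring:
Binary expansion of 181: 10110101
Powers of 49 mod 97 (each is the square of the previous):
  49^1 ≡ 49 (mod 97)
  49^2 ≡ 49² = 2401 ≡ 73 (mod 97)
  49^4 ≡ 73² = 5329 ≡ 91 (mod 97)
  49^8 ≡ 91² = 8281 ≡ 36 (mod 97)
  49^16 ≡ 36² = 1296 ≡ 35 (mod 97)
  49^32 ≡ 35² = 1225 ≡ 61 (mod 97)
  49^64 ≡ 61² = 3721 ≡ 35 (mod 97)
  49^128 ≡ 35² = 1225 ≡ 61 (mod 97)
181 = 128 + 32 + 16 + 4 + 1, so 49^181 = 49^128 × 49^32 × 49^16 × 49^4 × 49^1 ≡ 61 × 61 × 35 × 91 × 49 (mod 97)
Multiplying step by step:
  61 × 61 = 3721 ≡ 35 (mod 97)
  35 × 35 = 1225 ≡ 61 (mod 97)
  61 × 91 = 5551 ≡ 22 (mod 97)
  22 × 49 = 1078 ≡ 11 (mod 97)
Result: 49^181 ≡ 11 (mod 97)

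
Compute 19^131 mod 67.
Using Fermat: 19^{66} ≡ 1 (mod 67). 131 ≡ 65 (mod 66). So 19^{131} ≡ 19^{65} ≡ 60 (mod 67)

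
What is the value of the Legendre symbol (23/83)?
(23/83) = 23^{41} mod 83 = 1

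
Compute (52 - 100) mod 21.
15

(52 - 100) = -48
-48 mod 21 = 15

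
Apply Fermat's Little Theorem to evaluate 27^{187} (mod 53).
48

By Fermat's Little Theorem, a^(p-1) ≡ 1 (mod p) for prime p and gcd(a, p) = 1
Here p = 53, so 27^52 ≡ 1 (mod 53)
We can reduce the exponent: 187 mod 52 = 31
So 27^187 ≡ 27^31 (mod 53)
Computing: 27^31 mod 53 = 48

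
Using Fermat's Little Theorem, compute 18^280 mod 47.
By Fermat: 18^{46} ≡ 1 (mod 47). 280 ≡ 4 (mod 46). So 18^{280} ≡ 18^{4} ≡ 25 (mod 47)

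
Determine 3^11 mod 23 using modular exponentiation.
Using repeated squaring. 11 = 8 + 2 + 1 (binary 1011). Repeated squaring mod 23: 3^1 ≡ 3; 3^2 ≡ 3² = 9 ≡ 9; 3^4 ≡ 9² = 81 ≡ 12; 3^8 ≡ 12² = 144 ≡ 6. Multiply: 3^11 = 3^8 × 3^2 × 3^1 ≡ 6 × 9 × 3 (mod 23): 6 × 9 = 54 ≡ 8; 8 × 3 = 24 ≡ 1. So 3^11 ≡ 1 (mod 23).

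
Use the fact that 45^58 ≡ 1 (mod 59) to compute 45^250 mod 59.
By Fermat: 45^{58} ≡ 1 (mod 59). 250 = 4×58 + 18. So 45^{250} ≡ 45^{18} ≡ 12 (mod 59)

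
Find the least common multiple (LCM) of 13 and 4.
52

First find GCD(13, 4) using the Euclidean algorithm:
13 = 3 × 4 + 1
4 = 4 × 1 + 0
GCD(13, 4) = 1

LCM formula: LCM(a, b) = (a × b) / GCD(a, b)
LCM(13, 4) = (13 × 4) / 1
LCM(13, 4) = 52 / 1
LCM(13, 4) = 52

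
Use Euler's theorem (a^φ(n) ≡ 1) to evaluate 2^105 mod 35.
By Euler: 2^{24} ≡ 1 (mod 35) since gcd(2, 35) = 1. 105 = 4×24 + 9. So 2^{105} ≡ 2^{9} ≡ 22 (mod 35)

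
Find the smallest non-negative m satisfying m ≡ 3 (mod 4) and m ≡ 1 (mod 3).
M = 4 × 3 = 12. M₁ = 3, y₁ ≡ 3 (mod 4). M₂ = 4, y₂ ≡ 1 (mod 3). m = 3×3×3 + 1×4×1 ≡ 7 (mod 12)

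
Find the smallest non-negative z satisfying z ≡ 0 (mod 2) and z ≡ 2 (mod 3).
M = 2 × 3 = 6. M₁ = 3, y₁ ≡ 1 (mod 2). M₂ = 2, y₂ ≡ 2 (mod 3). z = 0×3×1 + 2×2×2 ≡ 2 (mod 6)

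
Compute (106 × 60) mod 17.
2

(106 × 60) = 6360
6360 mod 17 = 2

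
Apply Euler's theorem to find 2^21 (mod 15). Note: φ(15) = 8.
By Euler: 2^{8} ≡ 1 (mod 15) since gcd(2, 15) = 1. 21 = 2×8 + 5. So 2^{21} ≡ 2^{5} ≡ 2 (mod 15)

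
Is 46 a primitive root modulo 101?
Yes

To verify, check if 46^(100/q) ≢ 1 (mod 101) for each prime divisor q of 100
Divisors of 100 = 100: [1, 2, 4, 5, 10, 20, 25, 50, 100]
  46^(100/2) = 46^50 ≡ 100 (mod 101)
  46^(100/5) = 46^20 ≡ 36 (mod 101)
Conclusion: 46 is a primitive root modulo 101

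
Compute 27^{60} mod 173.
160

Using successive squaring:
Binary expansion of 60: 111100
Powers of 27 mod 173 (each is the square of the previous):
  27^1 ≡ 27 (mod 173)
  27^2 ≡ 27² = 729 ≡ 37 (mod 173)
  27^4 ≡ 37² = 1369 ≡ 158 (mod 173)
  27^8 ≡ 158² = 24964 ≡ 52 (mod 173)
  27^16 ≡ 52² = 2704 ≡ 109 (mod 173)
  27^32 ≡ 109² = 11881 ≡ 117 (mod 173)
60 = 32 + 16 + 8 + 4, so 27^60 = 27^32 × 27^16 × 27^8 × 27^4 ≡ 117 × 109 × 52 × 158 (mod 173)
Multiplying step by step:
  117 × 109 = 12753 ≡ 124 (mod 173)
  124 × 52 = 6448 ≡ 47 (mod 173)
  47 × 158 = 7426 ≡ 160 (mod 173)
Result: 27^60 ≡ 160 (mod 173)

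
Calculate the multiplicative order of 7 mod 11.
Powers of 7 mod 11: 7^1≡7, 7^2≡5, 7^3≡2, 7^4≡3, 7^5≡10, 7^6≡4, 7^7≡6, 7^8≡9, 7^9≡8, 7^10≡1. Order = 10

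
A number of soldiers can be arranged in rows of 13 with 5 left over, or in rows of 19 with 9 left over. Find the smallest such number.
M = 13 × 19 = 247. M₁ = 19, y₁ ≡ 11 (mod 13). M₂ = 13, y₂ ≡ 3 (mod 19). r = 5×19×11 + 9×13×3 ≡ 161 (mod 247). The smallest positive such number is 161.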